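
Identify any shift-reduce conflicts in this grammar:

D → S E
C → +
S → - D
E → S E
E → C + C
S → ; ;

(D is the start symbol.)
A shift-reduce conflict occurs when an LR(0) state has both:
  - a complete (reduce) item [A → α .] (dot at the end), and
  - a shift item [B → β . c γ] (dot before a terminal).

Augment with D' → D and build the canonical LR(0) collection (I0 = CLOSURE({[D' → . D]}), then GOTO on every symbol after a dot until no new states appear). It has 14 states:
  I0: { [D → . S E], [D' → . D], [S → . - D], [S → . ; ;] }  — shift
  I1: { [D → . S E], [S → - . D], [S → . - D], [S → . ; ;] }  — shift
  I2: { [S → ; . ;] }  — shift
  I3: { [D' → D .] }  — accept
  I4: { [C → . +], [D → S . E], [E → . C + C], [E → . S E], [S → . - D], [S → . ; ;] }  — shift
  I5: { [C → + .] }  — reduce
  I6: { [E → C . + C] }  — shift
  I7: { [D → S E .] }  — reduce
  I8: { [C → . +], [E → . C + C], [E → . S E], [E → S . E], [S → . - D], [S → . ; ;] }  — shift
  I9: { [E → S E .] }  — reduce
  I10: { [C → . +], [E → C + . C] }  — shift
  I11: { [E → C + C .] }  — reduce
  I12: { [S → ; ; .] }  — reduce
  I13: { [S → - D .] }  — reduce

No state contains both a complete item and a shift item.

Answer: No shift-reduce conflicts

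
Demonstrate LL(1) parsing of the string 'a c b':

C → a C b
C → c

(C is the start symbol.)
LL(1) parsing maintains a stack (initially the start symbol over $) and the input. At each step: if the stack top is a terminal, match it against the current input token; if it is a non-terminal N, replace it with the RHS of M[N, lookahead] (the unique production whose predict set contains the lookahead).

Stack is shown with the top on the left.

Stack    Input    Action
------------------------
C $      a c b $  output C → a C b
a C b $  a c b $  match 'a'
C b $    c b $    output C → c
c b $    c b $    match 'c'
b $      b $      match 'b'
$        $        accept

The string is accepted.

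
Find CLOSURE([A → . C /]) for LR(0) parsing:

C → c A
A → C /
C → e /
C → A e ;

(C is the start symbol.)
To compute CLOSURE, for each item [A → α.Bβ] where B is a non-terminal, add [B → .γ] for all productions B → γ; repeat for the newly added items until nothing changes.

Start with: [A → . C /]
  [A → . C /] has the dot before C: add [C → . c A], [C → . e /], [C → . A e ;]
  [C → . A e ;] has the dot before A: all A-items already present
No further items can be added.

CLOSURE = { [A → . C /], [C → . A e ;], [C → . c A], [C → . e /] }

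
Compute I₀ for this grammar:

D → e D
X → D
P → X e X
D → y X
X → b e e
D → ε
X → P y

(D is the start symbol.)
First, augment the grammar with D' → D
I₀ = CLOSURE({ [D' → . D] }):
  [D' → . D] has the dot before D: add [D → . e D], [D → . y X], [D → .]
No further items can be added.

I₀ = { [D → . e D], [D → . y X], [D → .], [D' → . D] }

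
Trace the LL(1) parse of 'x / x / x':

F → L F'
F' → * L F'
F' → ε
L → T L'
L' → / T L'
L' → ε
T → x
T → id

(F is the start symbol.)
Stack is shown with the top on the left.

Stack        Input        Action
--------------------------------
F $          x / x / x $  output F → L F'
L F' $       x / x / x $  output L → T L'
T L' F' $    x / x / x $  output T → x
x L' F' $    x / x / x $  match 'x'
L' F' $      / x / x $    output L' → / T L'
/ T L' F' $  / x / x $    match '/'
T L' F' $    x / x $      output T → x
x L' F' $    x / x $      match 'x'
L' F' $      / x $        output L' → / T L'
/ T L' F' $  / x $        match '/'
T L' F' $    x $          output T → x
x L' F' $    x $          match 'x'
L' F' $      $            output L' → ε
F' $         $            output F' → ε
$            $            accept

The string is accepted.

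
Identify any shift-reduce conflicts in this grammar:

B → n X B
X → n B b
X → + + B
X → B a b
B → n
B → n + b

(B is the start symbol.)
Yes — I2: [B → n .] vs [B → . n]; I6: [B → n .] vs [B → . n]

A shift-reduce conflict occurs when an LR(0) state has both:
  - a complete (reduce) item [A → α .] (dot at the end), and
  - a shift item [B → β . c γ] (dot before a terminal).

Augment with B' → B and build the canonical LR(0) collection (I0 = CLOSURE({[B' → . B]}), then GOTO on every symbol after a dot until no new states appear). It has 15 states:
  I0: { [B → . n + b], [B → . n X B], [B → . n], [B' → . B] }  — shift
  I1: { [B' → B .] }  — accept
  I2: { [B → . n + b], [B → . n X B], [B → . n], [B → n . + b], [B → n . X B], [B → n .], [X → . + + B], [X → . B a b], [X → . n B b] }  — shift, reduce
  I3: { [B → n + . b], [X → + . + B] }  — shift
  I4: { [X → B . a b] }  — shift
  I5: { [B → . n + b], [B → . n X B], [B → . n], [B → n X . B] }  — shift
  I6: { [B → . n + b], [B → . n X B], [B → . n], [B → n . + b], [B → n . X B], [B → n .], [X → . + + B], [X → . B a b], [X → . n B b], [X → n . B b] }  — shift, reduce
  I7: { [X → B . a b], [X → n B . b] }  — shift
  I8: { [X → B a . b] }  — shift
  I9: { [X → n B b .] }  — reduce
  I10: { [X → B a b .] }  — reduce
  I11: { [B → n X B .] }  — reduce
  I12: { [B → . n + b], [B → . n X B], [B → . n], [X → + + . B] }  — shift
  I13: { [B → n + b .] }  — reduce
  I14: { [X → + + B .] }  — reduce

I2 contains reduce item [B → n .] and shift items [B → . n], [B → . n + b], [B → n . + b], [B → . n X B], [X → . + + B], [X → . n B b] — shift-reduce conflict.
I6 contains reduce item [B → n .] and shift items [B → . n], [B → . n + b], [B → n . + b], [B → . n X B], [X → . + + B], [X → . n B b] — shift-reduce conflict.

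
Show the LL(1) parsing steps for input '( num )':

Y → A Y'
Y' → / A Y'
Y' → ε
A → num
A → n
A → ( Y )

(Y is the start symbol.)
Stack is shown with the top on the left.

Stack          Input      Action
--------------------------------
Y $            ( num ) $  output Y → A Y'
A Y' $         ( num ) $  output A → ( Y )
( Y ) Y' $     ( num ) $  match '('
Y ) Y' $       num ) $    output Y → A Y'
A Y' ) Y' $    num ) $    output A → num
num Y' ) Y' $  num ) $    match 'num'
Y' ) Y' $      ) $        output Y' → ε
) Y' $         ) $        match ')'
Y' $           $          output Y' → ε
$              $          accept

The string is accepted.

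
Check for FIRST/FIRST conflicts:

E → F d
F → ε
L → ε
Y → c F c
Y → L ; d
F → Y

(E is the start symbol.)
FIRST sets of the non-terminals at (or reachable through a nullable prefix from) the front of some alternative:
  FIRST(Y) = { ';', 'c' }
  FIRST(L) = { ε }

Productions for F:
  F → ε: FIRST = { ε }
  F → Y: FIRST = { ';', 'c' }
Productions for Y:
  Y → c F c: FIRST = { 'c' }
  Y → L ; d: FIRST = { ';' }
E, L have only one production, so no FIRST/FIRST conflict is possible there.

All alternatives of each non-terminal have pairwise disjoint FIRST sets.

Answer: No FIRST/FIRST conflicts.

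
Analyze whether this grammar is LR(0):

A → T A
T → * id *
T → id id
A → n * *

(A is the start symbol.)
A grammar is LR(0) if no state in the canonical LR(0) collection has:
  - both a shift item (dot before a terminal) and a complete item (shift-reduce conflict), or
  - two or more complete items (reduce-reduce conflict; the accept item [A' → A .] counts as a complete item here).

Augment with A' → A and build the canonical LR(0) collection (I0 = CLOSURE({[A' → . A]}), then GOTO on every symbol after a dot until no new states appear). It has 12 states:
  I0: { [A → . T A], [A → . n * *], [A' → . A], [T → . * id *], [T → . id id] }  — shift
  I1: { [T → * . id *] }  — shift
  I2: { [A' → A .] }  — accept
  I3: { [A → . T A], [A → . n * *], [A → T . A], [T → . * id *], [T → . id id] }  — shift
  I4: { [T → id . id] }  — shift
  I5: { [A → n . * *] }  — shift
  I6: { [A → n * . *] }  — shift
  I7: { [A → n * * .] }  — reduce
  I8: { [T → id id .] }  — reduce
  I9: { [A → T A .] }  — reduce
  I10: { [T → * id . *] }  — shift
  I11: { [T → * id * .] }  — reduce

Every state is either a pure shift/goto state or contains exactly one complete item and nothing to shift — no conflicts. The grammar is LR(0).

Answer: Yes, the grammar is LR(0)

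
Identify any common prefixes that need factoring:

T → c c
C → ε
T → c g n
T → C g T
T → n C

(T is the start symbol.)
Left-factoring is needed when two productions for the same non-terminal
share a common prefix on the right-hand side.

Productions for T:
  T → c c
  T → c g n
  T → C g T
  T → n C

Found common prefix 'c' in productions for T

Answer: Yes, T has productions with common prefix 'c'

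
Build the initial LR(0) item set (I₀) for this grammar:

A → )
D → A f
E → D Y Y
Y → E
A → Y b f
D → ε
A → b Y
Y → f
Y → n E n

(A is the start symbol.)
First, augment the grammar with A' → A
I₀ = CLOSURE({ [A' → . A] }):
  [A' → . A] has the dot before A: add [A → . )], [A → . Y b f], [A → . b Y]
  [A → . Y b f] has the dot before Y: add [Y → . E], [Y → . f], [Y → . n E n]
  [Y → . E] has the dot before E: add [E → . D Y Y]
  [E → . D Y Y] has the dot before D: add [D → . A f], [D → .]
No further items can be added.

I₀ = { [A → . )], [A → . Y b f], [A → . b Y], [A' → . A], [D → . A f], [D → .], [E → . D Y Y], [Y → . E], [Y → . f], [Y → . n E n] }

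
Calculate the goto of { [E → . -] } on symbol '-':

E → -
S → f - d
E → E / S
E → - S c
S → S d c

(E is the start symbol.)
GOTO(I, '-') = CLOSURE({ [A → αX.β] : [A → α.Xβ] ∈ I, X = '-' })

Items with dot before '-', with the dot advanced:
  [E → . -] → [E → - .]
Closure adds nothing (no advanced item has the dot before a non-terminal).

GOTO = { [E → - .] }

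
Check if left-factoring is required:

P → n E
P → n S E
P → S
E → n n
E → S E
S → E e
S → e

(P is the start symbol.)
Yes, P has productions with common prefix 'n'

Left-factoring is needed when two productions for the same non-terminal
share a common prefix on the right-hand side.

Productions for P:
  P → n E
  P → n S E
  P → S
Productions for E:
  E → n n
  E → S E
Productions for S:
  S → E e
  S → e

Found common prefix 'n' in productions for P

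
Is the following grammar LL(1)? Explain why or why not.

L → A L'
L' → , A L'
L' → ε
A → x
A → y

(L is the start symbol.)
Yes, the grammar is LL(1).

A grammar is LL(1) if for each non-terminal N with multiple productions, the predict sets of those productions are pairwise disjoint, where PREDICT(N → α) = (FIRST(α) \ {ε}) ∪ (FOLLOW(N) if α ⇒* ε).

Relevant sets:
  FOLLOW(L') = { $ }

For L':
  PREDICT(L' → ',' A L') = { ',' }
  PREDICT(L' → ε) = { $ }
For A:
  PREDICT(A → x) = { 'x' }
  PREDICT(A → y) = { 'y' }
L has a single production, so nothing to check there.

All predict sets are disjoint. The grammar IS LL(1).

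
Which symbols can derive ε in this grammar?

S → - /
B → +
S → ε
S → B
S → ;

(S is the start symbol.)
A non-terminal is nullable if it can derive ε (the empty string): either it has an ε-production, or it has a production whose right-hand side consists entirely of nullable non-terminals.

ε-productions: S → ε
So S is immediately nullable.
No further non-terminal can be added: every production for the remaining non-terminals contains a terminal or a non-nullable non-terminal.
Nullable = { 'S' }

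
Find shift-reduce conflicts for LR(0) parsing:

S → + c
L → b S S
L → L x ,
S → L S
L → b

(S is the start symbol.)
Yes — I4: [L → b .] vs [L → . b]

A shift-reduce conflict occurs when an LR(0) state has both:
  - a complete (reduce) item [A → α .] (dot at the end), and
  - a shift item [B → β . c γ] (dot before a terminal).

Augment with S' → S and build the canonical LR(0) collection (I0 = CLOSURE({[S' → . S]}), then GOTO on every symbol after a dot until no new states appear). It has 11 states:
  I0: { [L → . L x ,], [L → . b S S], [L → . b], [S → . + c], [S → . L S], [S' → . S] }  — shift
  I1: { [S → + . c] }  — shift
  I2: { [L → . L x ,], [L → . b S S], [L → . b], [L → L . x ,], [S → . + c], [S → . L S], [S → L . S] }  — shift
  I3: { [S' → S .] }  — accept
  I4: { [L → . L x ,], [L → . b S S], [L → . b], [L → b . S S], [L → b .], [S → . + c], [S → . L S] }  — shift, reduce
  I5: { [L → . L x ,], [L → . b S S], [L → . b], [L → b S . S], [S → . + c], [S → . L S] }  — shift
  I6: { [L → b S S .] }  — reduce
  I7: { [S → L S .] }  — reduce
  I8: { [L → L x . ,] }  — shift
  I9: { [L → L x , .] }  — reduce
  I10: { [S → + c .] }  — reduce

I4 contains reduce item [L → b .] and shift items [L → . b], [L → . b S S], [S → . + c] — shift-reduce conflict.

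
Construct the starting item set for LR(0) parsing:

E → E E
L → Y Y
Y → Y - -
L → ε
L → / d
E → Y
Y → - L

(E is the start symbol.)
First, augment the grammar with E' → E
I₀ = CLOSURE({ [E' → . E] }):
  [E' → . E] has the dot before E: add [E → . E E], [E → . Y]
  [E → . Y] has the dot before Y: add [Y → . Y - -], [Y → . - L]
No further items can be added.

I₀ = { [E → . E E], [E → . Y], [E' → . E], [Y → . - L], [Y → . Y - -] }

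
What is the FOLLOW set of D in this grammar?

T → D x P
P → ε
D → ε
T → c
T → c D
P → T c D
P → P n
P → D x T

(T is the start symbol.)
{ $, 'c', 'n', 'x' }

In T → D x P: D is followed by x P, add FIRST(x P) \ {ε} = { 'x' }
In T → c D: D is at the end, add FOLLOW(T)
In P → T c D: D is at the end, add FOLLOW(P)
In P → D x T: D is followed by x T, add FIRST(x T) \ {ε} = { 'x' }

The FOLLOW sets referred to above (computed the same way, to a fixed point):
  FOLLOW(T) = { $, 'c', 'n' }
  FOLLOW(P) = { $, 'c', 'n' }

Taking the union: FOLLOW(D) = { $, 'c', 'n', 'x' }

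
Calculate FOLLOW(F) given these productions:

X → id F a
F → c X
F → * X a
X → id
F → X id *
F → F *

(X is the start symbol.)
{ '*', 'a' }

In X → id F a: F is followed by a, add FIRST(a) \ {ε} = { 'a' }
In F → F *: F is followed by '*', add FIRST('*') \ {ε} = { '*' }

Taking the union: FOLLOW(F) = { '*', 'a' }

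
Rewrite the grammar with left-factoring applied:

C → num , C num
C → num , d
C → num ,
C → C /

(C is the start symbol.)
Left-factoring transforms A → αβ₁ | αβ₂ into A → αA' and A' → β₁ | β₂
(α is the longest common prefix among the alternatives). Repeat until
no nonterminal has two alternatives with a common prefix.

Round 1: C has alternatives sharing prefix 'num ,'. Introduce C': C → num , C'
  Add: C' → C num
  Add: C' → d
  Add: C' → ε

No remaining common prefixes — done.

Resulting grammar:
C → num , C'
C' → C num
C' → d
C' → ε
C → C /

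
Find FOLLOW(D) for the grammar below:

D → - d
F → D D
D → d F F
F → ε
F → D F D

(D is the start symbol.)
To compute FOLLOW(D), find every occurrence of D on a right-hand side N → α D β: add FIRST(β) \ {ε}, and if β is empty or nullable also add FOLLOW(N). Iterate to a fixed point.

D is the start symbol, so $ ∈ FOLLOW(D).
In F → D D: D is followed by D, add FIRST(D) \ {ε} = { '-', 'd' }
In F → D D: D is at the end, add FOLLOW(F)
In F → D F D: D is followed by F D, add FIRST(F D) \ {ε} = { '-', 'd' }
In F → D F D: D is at the end, add FOLLOW(F)

The FOLLOW sets referred to above (computed the same way, to a fixed point):
  FOLLOW(F) = { $, '-', 'd' }

Taking the union: FOLLOW(D) = { $, '-', 'd' }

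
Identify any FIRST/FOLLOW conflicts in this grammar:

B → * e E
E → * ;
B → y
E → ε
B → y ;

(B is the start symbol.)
Nullable non-terminals: E.

E: nullable alternative(s) E → ε; FOLLOW(E) = { $ }
  E → * ;: FIRST \ {ε} = { '*' } — disjoint from FOLLOW(E)
  E → ε: FIRST \ {ε} = { } — this is the only nullable alternative, skip

B has no nullable alternative, so no FIRST/FOLLOW check is needed there.

No FIRST/FOLLOW conflicts found.

Answer: No FIRST/FOLLOW conflicts.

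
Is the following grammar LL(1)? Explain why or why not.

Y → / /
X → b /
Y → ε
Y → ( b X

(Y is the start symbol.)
A grammar is LL(1) if for each non-terminal N with multiple productions, the predict sets of those productions are pairwise disjoint, where PREDICT(N → α) = (FIRST(α) \ {ε}) ∪ (FOLLOW(N) if α ⇒* ε).

Relevant sets:
  FOLLOW(Y) = { $ }

For Y:
  PREDICT(Y → '/' '/') = { '/' }
  PREDICT(Y → ε) = { $ }
  PREDICT(Y → '(' b X) = { '(' }
X has a single production, so nothing to check there.

All predict sets are disjoint. The grammar IS LL(1).

Answer: Yes, the grammar is LL(1).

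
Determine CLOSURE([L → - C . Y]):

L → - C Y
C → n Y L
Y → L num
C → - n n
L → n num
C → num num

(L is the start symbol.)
{ [L → - C . Y], [L → . - C Y], [L → . n num], [Y → . L num] }

To compute CLOSURE, for each item [A → α.Bβ] where B is a non-terminal, add [B → .γ] for all productions B → γ; repeat for the newly added items until nothing changes.

Start with: [L → - C . Y]
  [L → - C . Y] has the dot before Y: add [Y → . L num]
  [Y → . L num] has the dot before L: add [L → . - C Y], [L → . n num]
No further items can be added.

CLOSURE = { [L → - C . Y], [L → . - C Y], [L → . n num], [Y → . L num] }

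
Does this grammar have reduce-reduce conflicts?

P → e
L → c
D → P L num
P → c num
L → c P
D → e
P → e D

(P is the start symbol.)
A reduce-reduce conflict occurs when an LR(0) state has two complete items [A → α .] and [B → β .] — both call for a reduction, and with no lookahead the parser cannot choose between them.

Augment with P' → P and build the canonical LR(0) collection (I0 = CLOSURE({[P' → . P]}), then GOTO on every symbol after a dot until no new states appear). It has 12 states:
  I0: { [P → . c num], [P → . e D], [P → . e], [P' → . P] }  — shift
  I1: { [P' → P .] }  — accept
  I2: { [P → c . num] }  — shift
  I3: { [D → . P L num], [D → . e], [P → . c num], [P → . e D], [P → . e], [P → e . D], [P → e .] }  — shift, reduce
  I4: { [P → e D .] }  — reduce
  I5: { [D → P . L num], [L → . c P], [L → . c] }  — shift
  I6: { [D → . P L num], [D → . e], [D → e .], [P → . c num], [P → . e D], [P → . e], [P → e . D], [P → e .] }  — shift, 2 reduces
  I7: { [D → P L . num] }  — shift
  I8: { [L → c . P], [L → c .], [P → . c num], [P → . e D], [P → . e] }  — shift, reduce
  I9: { [L → c P .] }  — reduce
  I10: { [D → P L num .] }  — reduce
  I11: { [P → c num .] }  — reduce

I6 contains complete items [D → e .], [P → e .] — reduce-reduce conflict.

Answer: Yes — I6: [D → e .] vs [P → e .]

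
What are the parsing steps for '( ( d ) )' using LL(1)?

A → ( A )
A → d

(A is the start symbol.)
LL(1) parsing maintains a stack (initially the start symbol over $) and the input. At each step: if the stack top is a terminal, match it against the current input token; if it is a non-terminal N, replace it with the RHS of M[N, lookahead] (the unique production whose predict set contains the lookahead).

Stack is shown with the top on the left.

Stack      Input        Action
------------------------------
A $        ( ( d ) ) $  output A → ( A )
( A ) $    ( ( d ) ) $  match '('
A ) $      ( d ) ) $    output A → ( A )
( A ) ) $  ( d ) ) $    match '('
A ) ) $    d ) ) $      output A → d
d ) ) $    d ) ) $      match 'd'
) ) $      ) ) $        match ')'
) $        ) $          match ')'
$          $            accept

The string is accepted.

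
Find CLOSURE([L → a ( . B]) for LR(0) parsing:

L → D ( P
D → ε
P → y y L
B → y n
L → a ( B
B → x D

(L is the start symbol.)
To compute CLOSURE, for each item [A → α.Bβ] where B is a non-terminal, add [B → .γ] for all productions B → γ; repeat for the newly added items until nothing changes.

Start with: [L → a ( . B]
  [L → a ( . B] has the dot before B: add [B → . y n], [B → . x D]
No further items can be added.

CLOSURE = { [B → . x D], [B → . y n], [L → a ( . B] }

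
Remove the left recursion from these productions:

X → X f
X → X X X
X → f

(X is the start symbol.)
X → f X'
X' → f X'
X' → X X X'
X' → ε

X is directly left-recursive. The standard transformation for
  A → A α₁ | ... | A α_m | β₁ | ... | β_n
is
  A  → β₁ A' | ... | β_n A'
  A' → α₁ A' | ... | α_m A' | ε

X → f becomes X → f X'
X → X f becomes X' → f X'
X → X X X becomes X' → X X X'
Add X' → ε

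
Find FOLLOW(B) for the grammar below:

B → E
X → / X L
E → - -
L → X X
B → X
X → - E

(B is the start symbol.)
B is the start symbol, so $ ∈ FOLLOW(B).
B does not occur on any right-hand side.

Taking the union: FOLLOW(B) = { $ }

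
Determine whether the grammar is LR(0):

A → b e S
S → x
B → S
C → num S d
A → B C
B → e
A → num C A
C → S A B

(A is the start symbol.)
Yes, the grammar is LR(0)

Augment with A' → A and build the canonical LR(0) collection (I0 = CLOSURE({[A' → . A]}), then GOTO on every symbol after a dot until no new states appear). It has 19 states:
  I0: { [A → . B C], [A → . b e S], [A → . num C A], [A' → . A], [B → . S], [B → . e], [S → . x] }  — shift
  I1: { [A' → A .] }  — accept
  I2: { [A → B . C], [C → . S A B], [C → . num S d], [S → . x] }  — shift
  I3: { [B → S .] }  — reduce
  I4: { [A → b . e S] }  — shift
  I5: { [B → e .] }  — reduce
  I6: { [A → num . C A], [C → . S A B], [C → . num S d], [S → . x] }  — shift
  I7: { [S → x .] }  — reduce
  I8: { [A → . B C], [A → . b e S], [A → . num C A], [A → num C . A], [B → . S], [B → . e], [S → . x] }  — shift
  I9: { [A → . B C], [A → . b e S], [A → . num C A], [B → . S], [B → . e], [C → S . A B], [S → . x] }  — shift
  I10: { [C → num . S d], [S → . x] }  — shift
  I11: { [C → num S . d] }  — shift
  I12: { [C → num S d .] }  — reduce
  I13: { [B → . S], [B → . e], [C → S A . B], [S → . x] }  — shift
  I14: { [C → S A B .] }  — reduce
  I15: { [A → num C A .] }  — reduce
  I16: { [A → b e . S], [S → . x] }  — shift
  I17: { [A → b e S .] }  — reduce
  I18: { [A → B C .] }  — reduce

Every state is either a pure shift/goto state or contains exactly one complete item and nothing to shift — no conflicts. The grammar is LR(0).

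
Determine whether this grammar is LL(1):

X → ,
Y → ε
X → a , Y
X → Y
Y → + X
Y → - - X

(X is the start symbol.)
A grammar is LL(1) if for each non-terminal N with multiple productions, the predict sets of those productions are pairwise disjoint, where PREDICT(N → α) = (FIRST(α) \ {ε}) ∪ (FOLLOW(N) if α ⇒* ε).

Relevant sets:
  FIRST(Y) = { '+', '-', ε }
  FOLLOW(X) = { $ }
  FOLLOW(Y) = { $ }

For X:
  PREDICT(X → ',') = { ',' }
  PREDICT(X → a ',' Y) = { 'a' }
  PREDICT(X → Y) = { $, '+', '-' }
For Y:
  PREDICT(Y → ε) = { $ }
  PREDICT(Y → '+' X) = { '+' }
  PREDICT(Y → '-' '-' X) = { '-' }

All predict sets are disjoint. The grammar IS LL(1).

Answer: Yes, the grammar is LL(1).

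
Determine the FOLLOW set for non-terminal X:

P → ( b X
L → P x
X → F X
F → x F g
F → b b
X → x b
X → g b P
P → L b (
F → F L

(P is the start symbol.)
To compute FOLLOW(X), find every occurrence of X on a right-hand side N → α X β: add FIRST(β) \ {ε}, and if β is empty or nullable also add FOLLOW(N). Iterate to a fixed point.

In P → ( b X: X is at the end, add FOLLOW(P)
In X → F X: X is at the end; this adds FOLLOW(X) to itself — nothing new

The FOLLOW sets referred to above (computed the same way, to a fixed point):
  FOLLOW(P) = { $, 'x' }

Taking the union: FOLLOW(X) = { $, 'x' }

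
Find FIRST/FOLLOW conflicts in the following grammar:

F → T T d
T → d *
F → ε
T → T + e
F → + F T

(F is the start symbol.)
Nullable non-terminals: F.
FIRST sets used below: FIRST(T) = { 'd' }

F: nullable alternative(s) F → ε; FOLLOW(F) = { $, 'd' }
  F → T T d: FIRST \ {ε} = { 'd' } — overlaps FOLLOW(F) on { 'd' }: CONFLICT
  F → ε: FIRST \ {ε} = { } — this is the only nullable alternative, skip
  F → + F T: FIRST \ {ε} = { '+' } — disjoint from FOLLOW(F)

T has no nullable alternative, so no FIRST/FOLLOW check is needed there.

So the grammar has 1 FIRST/FOLLOW conflict (marked CONFLICT above).

Answer: Yes. F → T T d with FOLLOW(F) on { 'd' }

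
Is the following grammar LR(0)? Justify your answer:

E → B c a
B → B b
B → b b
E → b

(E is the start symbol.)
No. Shift-reduce conflict between [E → b .] and [B → b . b]

A grammar is LR(0) if no state in the canonical LR(0) collection has:
  - both a shift item (dot before a terminal) and a complete item (shift-reduce conflict), or
  - two or more complete items (reduce-reduce conflict; the accept item [E' → E .] counts as a complete item here).

Augment with E' → E and build the canonical LR(0) collection (I0 = CLOSURE({[E' → . E]}), then GOTO on every symbol after a dot until no new states appear). It has 8 states:
  I0: { [B → . B b], [B → . b b], [E → . B c a], [E → . b], [E' → . E] }  — shift
  I1: { [B → B . b], [E → B . c a] }  — shift
  I2: { [E' → E .] }  — accept
  I3: { [B → b . b], [E → b .] }  — shift, reduce
  I4: { [B → b b .] }  — reduce
  I5: { [B → B b .] }  — reduce
  I6: { [E → B c . a] }  — shift
  I7: { [E → B c a .] }  — reduce

Conflict in state I3:
  Shift-reduce conflict between [E → b .] and [B → b . b]
So the grammar is NOT LR(0).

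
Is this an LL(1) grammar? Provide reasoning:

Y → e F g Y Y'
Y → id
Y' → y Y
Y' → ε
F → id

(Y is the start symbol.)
A grammar is LL(1) if for each non-terminal N with multiple productions, the predict sets of those productions are pairwise disjoint, where PREDICT(N → α) = (FIRST(α) \ {ε}) ∪ (FOLLOW(N) if α ⇒* ε).

Relevant sets:
  FOLLOW(Y') = { $, 'y' }

For Y:
  PREDICT(Y → e F g Y Y') = { 'e' }
  PREDICT(Y → id) = { 'id' }
For Y':
  PREDICT(Y' → y Y) = { 'y' }
  PREDICT(Y' → ε) = { $, 'y' }
F has a single production, so nothing to check there.

Conflict found: Predict set conflict for Y': { 'y' }
The grammar is NOT LL(1).

Answer: No. Predict set conflict for Y': { 'y' }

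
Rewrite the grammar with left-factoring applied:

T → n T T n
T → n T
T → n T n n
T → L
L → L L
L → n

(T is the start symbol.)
T → n T T'
T' → T n
T' → ε
T' → n n
T → L
L → L L
L → n

Left-factoring transforms A → αβ₁ | αβ₂ into A → αA' and A' → β₁ | β₂
(α is the longest common prefix among the alternatives). Repeat until
no nonterminal has two alternatives with a common prefix.

Round 1: T has alternatives sharing prefix 'n T'. Introduce T': T → n T T'
  Add: T' → T n
  Add: T' → ε
  Add: T' → n n

No remaining common prefixes — done.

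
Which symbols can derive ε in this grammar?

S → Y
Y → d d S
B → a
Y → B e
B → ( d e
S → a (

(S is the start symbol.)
A non-terminal is nullable if it can derive ε (the empty string): either it has an ε-production, or it has a production whose right-hand side consists entirely of nullable non-terminals.

There are no ε-productions, so no non-terminal can derive ε.
No non-terminals are nullable.

Answer: None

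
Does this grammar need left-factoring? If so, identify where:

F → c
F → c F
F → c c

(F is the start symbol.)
Yes, F has productions with common prefix 'c'

Left-factoring is needed when two productions for the same non-terminal
share a common prefix on the right-hand side.

Productions for F:
  F → c
  F → c F
  F → c c

Found common prefix 'c' in productions for F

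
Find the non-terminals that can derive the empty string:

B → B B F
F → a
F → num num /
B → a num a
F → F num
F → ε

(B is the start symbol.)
A non-terminal is nullable if it can derive ε (the empty string): either it has an ε-production, or it has a production whose right-hand side consists entirely of nullable non-terminals.

ε-productions: F → ε
So F is immediately nullable.
No further non-terminal can be added: every production for the remaining non-terminals contains a terminal or a non-nullable non-terminal.
Nullable = { 'F' }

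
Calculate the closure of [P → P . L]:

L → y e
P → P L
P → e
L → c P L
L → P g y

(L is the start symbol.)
To compute CLOSURE, for each item [A → α.Bβ] where B is a non-terminal, add [B → .γ] for all productions B → γ; repeat for the newly added items until nothing changes.

Start with: [P → P . L]
  [P → P . L] has the dot before L: add [L → . y e], [L → . c P L], [L → . P g y]
  [L → . P g y] has the dot before P: add [P → . P L], [P → . e]
No further items can be added.

CLOSURE = { [L → . P g y], [L → . c P L], [L → . y e], [P → . P L], [P → . e], [P → P . L] }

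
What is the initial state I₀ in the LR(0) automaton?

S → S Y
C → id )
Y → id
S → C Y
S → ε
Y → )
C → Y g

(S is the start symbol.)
{ [C → . Y g], [C → . id )], [S → . C Y], [S → . S Y], [S → .], [S' → . S], [Y → . )], [Y → . id] }

First, augment the grammar with S' → S
I₀ = CLOSURE({ [S' → . S] }):
  [S' → . S] has the dot before S: add [S → . S Y], [S → . C Y], [S → .]
  [S → . C Y] has the dot before C: add [C → . id )], [C → . Y g]
  [C → . Y g] has the dot before Y: add [Y → . id], [Y → . )]
No further items can be added.

I₀ = { [C → . Y g], [C → . id )], [S → . C Y], [S → . S Y], [S → .], [S' → . S], [Y → . )], [Y → . id] }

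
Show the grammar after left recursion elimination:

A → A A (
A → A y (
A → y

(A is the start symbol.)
A is directly left-recursive. The standard transformation for
  A → A α₁ | ... | A α_m | β₁ | ... | β_n
is
  A  → β₁ A' | ... | β_n A'
  A' → α₁ A' | ... | α_m A' | ε

A → y becomes A → y A'
A → A A ( becomes A' → A ( A'
A → A y ( becomes A' → y ( A'
Add A' → ε

Resulting grammar:
A → y A'
A' → A ( A'
A' → y ( A'
A' → ε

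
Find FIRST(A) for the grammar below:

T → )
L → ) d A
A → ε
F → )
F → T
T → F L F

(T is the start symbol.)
To compute FIRST(A), examine every production with A on the left-hand side, reading each right-hand side left to right until a non-nullable symbol is reached.

From A → ε:
  - ε-production, so ε ∈ FIRST(A)

Collecting: FIRST(A) = { ε }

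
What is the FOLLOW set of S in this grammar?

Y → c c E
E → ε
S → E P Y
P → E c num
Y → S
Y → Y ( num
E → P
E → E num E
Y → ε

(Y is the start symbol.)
In Y → S: S is at the end, add FOLLOW(Y)

The FOLLOW sets referred to above (computed the same way, to a fixed point):
  FOLLOW(Y) = { $, '(' }

Taking the union: FOLLOW(S) = { $, '(' }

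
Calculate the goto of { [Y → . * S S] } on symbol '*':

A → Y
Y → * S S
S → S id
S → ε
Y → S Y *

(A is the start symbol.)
{ [S → . S id], [S → .], [Y → * . S S] }

GOTO(I, '*') = CLOSURE({ [A → αX.β] : [A → α.Xβ] ∈ I, X = '*' })

Items with dot before '*', with the dot advanced:
  [Y → . * S S] → [Y → * . S S]
Closure of the advanced items:
  [Y → * . S S] has the dot before S: add [S → . S id], [S → .]

GOTO = { [S → . S id], [S → .], [Y → * . S S] }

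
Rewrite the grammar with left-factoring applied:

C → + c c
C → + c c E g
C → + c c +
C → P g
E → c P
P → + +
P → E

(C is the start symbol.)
Left-factoring transforms A → αβ₁ | αβ₂ into A → αA' and A' → β₁ | β₂
(α is the longest common prefix among the alternatives). Repeat until
no nonterminal has two alternatives with a common prefix.

Round 1: C has alternatives sharing prefix '+ c c'. Introduce C': C → + c c C'
  Add: C' → ε
  Add: C' → E g
  Add: C' → +

No remaining common prefixes — done.

Resulting grammar:
C → + c c C'
C' → ε
C' → E g
C' → +
C → P g
E → c P
P → + +
P → E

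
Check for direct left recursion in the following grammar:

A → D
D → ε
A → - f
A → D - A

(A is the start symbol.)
Direct left recursion occurs when N → N α for some non-terminal N (the right-hand side begins with the left-hand side itself).

A → D: starts with D
D → ε: starts with ε
A → - f: starts with '-'
A → D - A: starts with D

No direct left recursion found.

Answer: No direct left recursion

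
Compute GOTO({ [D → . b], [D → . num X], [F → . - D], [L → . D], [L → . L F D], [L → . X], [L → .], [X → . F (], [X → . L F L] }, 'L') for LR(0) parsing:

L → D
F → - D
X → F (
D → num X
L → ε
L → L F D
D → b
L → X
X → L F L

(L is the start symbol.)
GOTO(I, 'L') = CLOSURE({ [A → αX.β] : [A → α.Xβ] ∈ I, X = 'L' })

Items with dot before 'L', with the dot advanced:
  [L → . L F D] → [L → L . F D]
  [X → . L F L] → [X → L . F L]
Closure of the advanced items:
  [L → L . F D] has the dot before F: add [F → . - D]

GOTO = { [F → . - D], [L → L . F D], [X → L . F L] }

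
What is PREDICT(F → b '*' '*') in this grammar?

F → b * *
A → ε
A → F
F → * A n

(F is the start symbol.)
{ 'b' }

PREDICT(F → b '*' '*') = (FIRST(RHS) \ {ε}) ∪ (FOLLOW(F) if ε ∈ FIRST(RHS), i.e. RHS ⇒* ε)
FIRST(b '*' '*') = { 'b' }
ε ∉ FIRST(b '*' '*'), so FOLLOW(F) is not added.
PREDICT(F → b '*' '*') = { 'b' }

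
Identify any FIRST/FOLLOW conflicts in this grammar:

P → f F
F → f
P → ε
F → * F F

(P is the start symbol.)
Nullable non-terminals: P.

P: nullable alternative(s) P → ε; FOLLOW(P) = { $ }
  P → f F: FIRST \ {ε} = { 'f' } — disjoint from FOLLOW(P)
  P → ε: FIRST \ {ε} = { } — this is the only nullable alternative, skip

F has no nullable alternative, so no FIRST/FOLLOW check is needed there.

No FIRST/FOLLOW conflicts found.

Answer: No FIRST/FOLLOW conflicts.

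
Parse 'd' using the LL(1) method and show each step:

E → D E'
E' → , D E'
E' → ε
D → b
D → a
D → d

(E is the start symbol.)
LL(1) parsing maintains a stack (initially the start symbol over $) and the input. At each step: if the stack top is a terminal, match it against the current input token; if it is a non-terminal N, replace it with the RHS of M[N, lookahead] (the unique production whose predict set contains the lookahead).

Stack is shown with the top on the left.

Stack   Input  Action
---------------------
E $     d $    output E → D E'
D E' $  d $    output D → d
d E' $  d $    match 'd'
E' $    $      output E' → ε
$       $      accept

The string is accepted.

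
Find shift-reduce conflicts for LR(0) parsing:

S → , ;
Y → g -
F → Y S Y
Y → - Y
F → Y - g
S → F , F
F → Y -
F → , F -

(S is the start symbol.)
Yes — I8: [F → Y - .] vs [F → Y - . g]; I12: [F → Y - g .] vs [Y → g . -]

A shift-reduce conflict occurs when an LR(0) state has both:
  - a complete (reduce) item [A → α .] (dot at the end), and
  - a shift item [B → β . c γ] (dot before a terminal).

Augment with S' → S and build the canonical LR(0) collection (I0 = CLOSURE({[S' → . S]}), then GOTO on every symbol after a dot until no new states appear). It has 19 states:
  I0: { [F → . , F -], [F → . Y - g], [F → . Y -], [F → . Y S Y], [S → . , ;], [S → . F , F], [S' → . S], [Y → . - Y], [Y → . g -] }  — shift
  I1: { [F → , . F -], [F → . , F -], [F → . Y - g], [F → . Y -], [F → . Y S Y], [S → , . ;], [Y → . - Y], [Y → . g -] }  — shift
  I2: { [Y → - . Y], [Y → . - Y], [Y → . g -] }  — shift
  I3: { [S → F . , F] }  — shift
  I4: { [S' → S .] }  — accept
  I5: { [F → . , F -], [F → . Y - g], [F → . Y -], [F → . Y S Y], [F → Y . - g], [F → Y . -], [F → Y . S Y], [S → . , ;], [S → . F , F], [Y → . - Y], [Y → . g -] }  — shift
  I6: { [Y → g . -] }  — shift
  I7: { [Y → g - .] }  — reduce
  I8: { [F → Y - . g], [F → Y - .], [Y → - . Y], [Y → . - Y], [Y → . g -] }  — shift, reduce
  I9: { [F → Y S . Y], [Y → . - Y], [Y → . g -] }  — shift
  I10: { [F → Y S Y .] }  — reduce
  I11: { [Y → - Y .] }  — reduce
  I12: { [F → Y - g .], [Y → g . -] }  — shift, reduce
  I13: { [F → . , F -], [F → . Y - g], [F → . Y -], [F → . Y S Y], [S → F , . F], [Y → . - Y], [Y → . g -] }  — shift
  I14: { [F → , . F -], [F → . , F -], [F → . Y - g], [F → . Y -], [F → . Y S Y], [Y → . - Y], [Y → . g -] }  — shift
  I15: { [S → F , F .] }  — reduce
  I16: { [F → , F . -] }  — shift
  I17: { [F → , F - .] }  — reduce
  I18: { [S → , ; .] }  — reduce

I8 contains reduce item [F → Y - .] and shift items [F → Y - . g], [Y → . - Y], [Y → . g -] — shift-reduce conflict.
I12 contains reduce item [F → Y - g .] and shift item [Y → g . -] — shift-reduce conflict.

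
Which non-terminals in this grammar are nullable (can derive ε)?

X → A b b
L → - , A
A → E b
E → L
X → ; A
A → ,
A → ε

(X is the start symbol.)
ε-productions: A → ε
So A is immediately nullable.
No further non-terminal can be added: every production for the remaining non-terminals contains a terminal or a non-nullable non-terminal.
Nullable = { 'A' }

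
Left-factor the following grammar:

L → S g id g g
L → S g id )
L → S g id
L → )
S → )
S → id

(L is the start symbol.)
Left-factoring transforms A → αβ₁ | αβ₂ into A → αA' and A' → β₁ | β₂
(α is the longest common prefix among the alternatives). Repeat until
no nonterminal has two alternatives with a common prefix.

Round 1: L has alternatives sharing prefix 'S g id'. Introduce L': L → S g id L'
  Add: L' → g g
  Add: L' → )
  Add: L' → ε

No remaining common prefixes — done.

Resulting grammar:
L → S g id L'
L' → g g
L' → )
L' → ε
L → )
S → )
S → id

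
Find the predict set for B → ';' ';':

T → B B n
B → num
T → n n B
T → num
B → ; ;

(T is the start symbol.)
PREDICT(B → ';' ';') = (FIRST(RHS) \ {ε}) ∪ (FOLLOW(B) if ε ∈ FIRST(RHS), i.e. RHS ⇒* ε)
FIRST(';' ';') = { ';' }
ε ∉ FIRST(';' ';'), so FOLLOW(B) is not added.
PREDICT(B → ';' ';') = { ';' }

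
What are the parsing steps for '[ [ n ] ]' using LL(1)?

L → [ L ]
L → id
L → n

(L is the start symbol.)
LL(1) parsing maintains a stack (initially the start symbol over $) and the input. At each step: if the stack top is a terminal, match it against the current input token; if it is a non-terminal N, replace it with the RHS of M[N, lookahead] (the unique production whose predict set contains the lookahead).

Stack is shown with the top on the left.

Stack      Input        Action
------------------------------
L $        [ [ n ] ] $  output L → [ L ]
[ L ] $    [ [ n ] ] $  match '['
L ] $      [ n ] ] $    output L → [ L ]
[ L ] ] $  [ n ] ] $    match '['
L ] ] $    n ] ] $      output L → n
n ] ] $    n ] ] $      match 'n'
] ] $      ] ] $        match ']'
] $        ] $          match ']'
$          $            accept

The string is accepted.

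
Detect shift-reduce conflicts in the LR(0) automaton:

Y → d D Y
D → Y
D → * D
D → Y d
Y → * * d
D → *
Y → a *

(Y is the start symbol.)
Augment with Y' → Y and build the canonical LR(0) collection (I0 = CLOSURE({[Y' → . Y]}), then GOTO on every symbol after a dot until no new states appear). It has 16 states:
  I0: { [Y → . * * d], [Y → . a *], [Y → . d D Y], [Y' → . Y] }  — shift
  I1: { [Y → * . * d] }  — shift
  I2: { [Y' → Y .] }  — accept
  I3: { [Y → a . *] }  — shift
  I4: { [D → . * D], [D → . *], [D → . Y d], [D → . Y], [Y → . * * d], [Y → . a *], [Y → . d D Y], [Y → d . D Y] }  — shift
  I5: { [D → * . D], [D → * .], [D → . * D], [D → . *], [D → . Y d], [D → . Y], [Y → * . * d], [Y → . * * d], [Y → . a *], [Y → . d D Y] }  — shift, reduce
  I6: { [Y → . * * d], [Y → . a *], [Y → . d D Y], [Y → d D . Y] }  — shift
  I7: { [D → Y . d], [D → Y .] }  — shift, reduce
  I8: { [D → Y d .] }  — reduce
  I9: { [Y → d D Y .] }  — reduce
  I10: { [D → * . D], [D → * .], [D → . * D], [D → . *], [D → . Y d], [D → . Y], [Y → * * . d], [Y → * . * d], [Y → . * * d], [Y → . a *], [Y → . d D Y] }  — shift, reduce
  I11: { [D → * D .] }  — reduce
  I12: { [D → . * D], [D → . *], [D → . Y d], [D → . Y], [Y → * * d .], [Y → . * * d], [Y → . a *], [Y → . d D Y], [Y → d . D Y] }  — shift, reduce
  I13: { [Y → a * .] }  — reduce
  I14: { [Y → * * . d] }  — shift
  I15: { [Y → * * d .] }  — reduce

I5 contains reduce item [D → * .] and shift items [D → . *], [D → . * D], [Y → . * * d], [Y → * . * d], [Y → . a *], [Y → . d D Y] — shift-reduce conflict.
I7 contains reduce item [D → Y .] and shift item [D → Y . d] — shift-reduce conflict.
I10 contains reduce item [D → * .] and shift items [D → . *], [D → . * D], [Y → . * * d], [Y → * . * d], [Y → * * . d], [Y → . a *], [Y → . d D Y] — shift-reduce conflict.
I12 contains reduce item [Y → * * d .] and shift items [D → . *], [D → . * D], [Y → . * * d], [Y → . a *], [Y → . d D Y] — shift-reduce conflict.

Answer: Yes — I5: [D → * .] vs [D → . *]; I7: [D → Y .] vs [D → Y . d]; I10: [D → * .] vs [D → . *]; I12: [Y → * * d .] vs [D → . *]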